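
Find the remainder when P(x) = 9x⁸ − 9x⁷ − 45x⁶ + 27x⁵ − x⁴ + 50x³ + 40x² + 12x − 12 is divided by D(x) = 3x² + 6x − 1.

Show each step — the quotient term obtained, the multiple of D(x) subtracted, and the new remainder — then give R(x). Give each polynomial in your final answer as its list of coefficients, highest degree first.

Step 1: lead(9x⁸ − 9x⁷ − 45x⁶ + 27x⁵ − x⁴ + 50x³ + 40x² + 12x − 12) ÷ lead(D) = 9x⁸ ÷ 3x² = 3x⁶. Subtract (3x⁶)·D = 9x⁸ + 18x⁷ − 3x⁶. Remainder: −27x⁷ − 42x⁶ + 27x⁵ − x⁴ + 50x³ + 40x² + 12x − 12.
Step 2: lead(−27x⁷ − 42x⁶ + 27x⁵ − x⁴ + 50x³ + 40x² + 12x − 12) ÷ lead(D) = −27x⁷ ÷ 3x² = −9x⁵. Subtract (−9x⁵)·D = −27x⁷ − 54x⁶ + 9x⁵. Remainder: 12x⁶ + 18x⁵ − x⁴ + 50x³ + 40x² + 12x − 12.
Step 3: lead(12x⁶ + 18x⁵ − x⁴ + 50x³ + 40x² + 12x − 12) ÷ lead(D) = 12x⁶ ÷ 3x² = 4x⁴. Subtract (4x⁴)·D = 12x⁶ + 24x⁵ − 4x⁴. Remainder: −6x⁵ + 3x⁴ + 50x³ + 40x² + 12x − 12.
Step 4: lead(−6x⁵ + 3x⁴ + 50x³ + 40x² + 12x − 12) ÷ lead(D) = −6x⁵ ÷ 3x² = −2x³. Subtract (−2x³)·D = −6x⁵ − 12x⁴ + 2x³. Remainder: 15x⁴ + 48x³ + 40x² + 12x − 12.
Step 5: lead(15x⁴ + 48x³ + 40x² + 12x − 12) ÷ lead(D) = 15x⁴ ÷ 3x² = 5x². Subtract (5x²)·D = 15x⁴ + 30x³ − 5x². Remainder: 18x³ + 45x² + 12x − 12.
Step 6: lead(18x³ + 45x² + 12x − 12) ÷ lead(D) = 18x³ ÷ 3x² = 6x. Subtract (6x)·D = 18x³ + 36x² − 6x. Remainder: 9x² + 18x − 12.
Step 7: lead(9x² + 18x − 12) ÷ lead(D) = 9x² ÷ 3x² = 3. Subtract (3)·D = 9x² + 18x − 3. Remainder: −9.

R = [-9]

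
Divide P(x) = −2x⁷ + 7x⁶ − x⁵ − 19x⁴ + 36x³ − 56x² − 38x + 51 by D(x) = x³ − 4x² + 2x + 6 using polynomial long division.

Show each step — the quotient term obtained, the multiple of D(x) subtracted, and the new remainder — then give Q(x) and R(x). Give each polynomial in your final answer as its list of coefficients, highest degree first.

Step 1: lead(−2x⁷ + 7x⁶ − x⁵ − 19x⁴ + 36x³ − 56x² − 38x + 51) ÷ lead(D) = −2x⁷ ÷ x³ = −2x⁴. Subtract (−2x⁴)·D = −2x⁷ + 8x⁶ − 4x⁵ − 12x⁴. Remainder: −x⁶ + 3x⁵ − 7x⁴ + 36x³ − 56x² − 38x + 51.
Step 2: lead(−x⁶ + 3x⁵ − 7x⁴ + 36x³ − 56x² − 38x + 51) ÷ lead(D) = −x⁶ ÷ x³ = −x³. Subtract (−x³)·D = −x⁶ + 4x⁵ − 2x⁴ − 6x³. Remainder: −x⁵ − 5x⁴ + 42x³ − 56x² − 38x + 51.
Step 3: lead(−x⁵ − 5x⁴ + 42x³ − 56x² − 38x + 51) ÷ lead(D) = −x⁵ ÷ x³ = −x². Subtract (−x²)·D = −x⁵ + 4x⁴ − 2x³ − 6x². Remainder: −9x⁴ + 44x³ − 50x² − 38x + 51.
Step 4: lead(−9x⁴ + 44x³ − 50x² − 38x + 51) ÷ lead(D) = −9x⁴ ÷ x³ = −9x. Subtract (−9x)·D = −9x⁴ + 36x³ − 18x² − 54x. Remainder: 8x³ − 32x² + 16x + 51.
Step 5: lead(8x³ − 32x² + 16x + 51) ÷ lead(D) = 8x³ ÷ x³ = 8. Subtract (8)·D = 8x³ − 32x² + 16x + 48. Remainder: 3.

Q = [-2, -1, -1, -9, 8]; R = [3]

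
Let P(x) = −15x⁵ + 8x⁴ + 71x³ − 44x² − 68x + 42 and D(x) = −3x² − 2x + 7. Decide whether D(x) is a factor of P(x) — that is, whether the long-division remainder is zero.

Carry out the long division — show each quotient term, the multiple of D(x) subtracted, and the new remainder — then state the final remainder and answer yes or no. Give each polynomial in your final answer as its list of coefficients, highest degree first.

Step 1: lead(−15x⁵ + 8x⁴ + 71x³ − 44x² − 68x + 42) ÷ lead(D) = −15x⁵ ÷ −3x² = 5x³. Subtract (5x³)·D = −15x⁵ − 10x⁴ + 35x³. Remainder: 18x⁴ + 36x³ − 44x² − 68x + 42.
Step 2: lead(18x⁴ + 36x³ − 44x² − 68x + 42) ÷ lead(D) = 18x⁴ ÷ −3x² = −6x². Subtract (−6x²)·D = 18x⁴ + 12x³ − 42x². Remainder: 24x³ − 2x² − 68x + 42.
Step 3: lead(24x³ − 2x² − 68x + 42) ÷ lead(D) = 24x³ ÷ −3x² = −8x. Subtract (−8x)·D = 24x³ + 16x² − 56x. Remainder: −18x² − 12x + 42.
Step 4: lead(−18x² − 12x + 42) ÷ lead(D) = −18x² ÷ −3x² = 6. Subtract (6)·D = −18x² − 12x + 42. Remainder: 0.

R = [0], so D(x) is a factor of P(x). yes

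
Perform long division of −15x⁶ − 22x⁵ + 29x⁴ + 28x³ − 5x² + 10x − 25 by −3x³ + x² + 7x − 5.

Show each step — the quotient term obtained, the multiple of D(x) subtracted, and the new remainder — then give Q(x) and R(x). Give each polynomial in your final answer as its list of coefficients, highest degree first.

Q = [5, 9, 5, 5]; R = [0]

Step 1: lead(−15x⁶ − 22x⁵ + 29x⁴ + 28x³ − 5x² + 10x − 25) ÷ lead(D) = −15x⁶ ÷ −3x³ = 5x³. Subtract (5x³)·D = −15x⁶ + 5x⁵ + 35x⁴ − 25x³. Remainder: −27x⁵ − 6x⁴ + 53x³ − 5x² + 10x − 25.
Step 2: lead(−27x⁵ − 6x⁴ + 53x³ − 5x² + 10x − 25) ÷ lead(D) = −27x⁵ ÷ −3x³ = 9x². Subtract (9x²)·D = −27x⁵ + 9x⁴ + 63x³ − 45x². Remainder: −15x⁴ − 10x³ + 40x² + 10x − 25.
Step 3: lead(−15x⁴ − 10x³ + 40x² + 10x − 25) ÷ lead(D) = −15x⁴ ÷ −3x³ = 5x. Subtract (5x)·D = −15x⁴ + 5x³ + 35x² − 25x. Remainder: −15x³ + 5x² + 35x − 25.
Step 4: lead(−15x³ + 5x² + 35x − 25) ÷ lead(D) = −15x³ ÷ −3x³ = 5. Subtract (5)·D = −15x³ + 5x² + 35x − 25. Remainder: 0.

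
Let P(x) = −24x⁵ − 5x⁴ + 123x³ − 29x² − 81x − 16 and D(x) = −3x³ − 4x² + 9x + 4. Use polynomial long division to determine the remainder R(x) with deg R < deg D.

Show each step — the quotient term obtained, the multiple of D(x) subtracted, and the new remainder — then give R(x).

Step 1: lead(−24x⁵ − 5x⁴ + 123x³ − 29x² − 81x − 16) ÷ lead(D) = −24x⁵ ÷ −3x³ = 8x². Subtract (8x²)·D = −24x⁵ − 32x⁴ + 72x³ + 32x². Remainder: 27x⁴ + 51x³ − 61x² − 81x − 16.
Step 2: lead(27x⁴ + 51x³ − 61x² − 81x − 16) ÷ lead(D) = 27x⁴ ÷ −3x³ = −9x. Subtract (−9x)·D = 27x⁴ + 36x³ − 81x² − 36x. Remainder: 15x³ + 20x² − 45x − 16.
Step 3: lead(15x³ + 20x² − 45x − 16) ÷ lead(D) = 15x³ ÷ −3x³ = −5. Subtract (−5)·D = 15x³ + 20x² − 45x − 20. Remainder: 4.

R(x) = 4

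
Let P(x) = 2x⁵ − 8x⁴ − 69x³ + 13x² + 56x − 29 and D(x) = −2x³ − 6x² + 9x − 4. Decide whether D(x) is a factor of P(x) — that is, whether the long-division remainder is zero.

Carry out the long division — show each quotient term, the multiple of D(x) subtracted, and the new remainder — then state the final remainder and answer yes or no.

R(x) = 3x + 7, so D(x) is not a factor of P(x). no

Step 1: lead(2x⁵ − 8x⁴ − 69x³ + 13x² + 56x − 29) ÷ lead(D) = 2x⁵ ÷ −2x³ = −x². Subtract (−x²)·D = 2x⁵ + 6x⁴ − 9x³ + 4x². Remainder: −14x⁴ − 60x³ + 9x² + 56x − 29.
Step 2: lead(−14x⁴ − 60x³ + 9x² + 56x − 29) ÷ lead(D) = −14x⁴ ÷ −2x³ = 7x. Subtract (7x)·D = −14x⁴ − 42x³ + 63x² − 28x. Remainder: −18x³ − 54x² + 84x − 29.
Step 3: lead(−18x³ − 54x² + 84x − 29) ÷ lead(D) = −18x³ ÷ −2x³ = 9. Subtract (9)·D = −18x³ − 54x² + 81x − 36. Remainder: 3x + 7.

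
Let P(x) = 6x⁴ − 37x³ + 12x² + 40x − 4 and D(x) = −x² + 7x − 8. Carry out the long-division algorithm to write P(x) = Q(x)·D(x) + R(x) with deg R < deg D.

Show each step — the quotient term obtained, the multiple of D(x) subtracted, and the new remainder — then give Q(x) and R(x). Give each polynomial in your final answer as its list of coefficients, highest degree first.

Q = [-6, -5, 1]; R = [-7, 4]

Step 1: lead(6x⁴ − 37x³ + 12x² + 40x − 4) ÷ lead(D) = 6x⁴ ÷ −x² = −6x². Subtract (−6x²)·D = 6x⁴ − 42x³ + 48x². Remainder: 5x³ − 36x² + 40x − 4.
Step 2: lead(5x³ − 36x² + 40x − 4) ÷ lead(D) = 5x³ ÷ −x² = −5x. Subtract (−5x)·D = 5x³ − 35x² + 40x. Remainder: −x² − 4.
Step 3: lead(−x² − 4) ÷ lead(D) = −x² ÷ −x² = 1. Subtract (1)·D = −x² + 7x − 8. Remainder: −7x + 4.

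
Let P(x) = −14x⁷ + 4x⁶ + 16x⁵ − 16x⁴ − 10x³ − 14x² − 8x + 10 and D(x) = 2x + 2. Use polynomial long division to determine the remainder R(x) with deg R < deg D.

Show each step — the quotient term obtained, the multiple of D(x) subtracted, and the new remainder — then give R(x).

Step 1: lead(−14x⁷ + 4x⁶ + 16x⁵ − 16x⁴ − 10x³ − 14x² − 8x + 10) ÷ lead(D) = −14x⁷ ÷ 2x = −7x⁶. Subtract (−7x⁶)·D = −14x⁷ − 14x⁶. Remainder: 18x⁶ + 16x⁵ − 16x⁴ − 10x³ − 14x² − 8x + 10.
Step 2: lead(18x⁶ + 16x⁵ − 16x⁴ − 10x³ − 14x² − 8x + 10) ÷ lead(D) = 18x⁶ ÷ 2x = 9x⁵. Subtract (9x⁵)·D = 18x⁶ + 18x⁵. Remainder: −2x⁵ − 16x⁴ − 10x³ − 14x² − 8x + 10.
Step 3: lead(−2x⁵ − 16x⁴ − 10x³ − 14x² − 8x + 10) ÷ lead(D) = −2x⁵ ÷ 2x = −x⁴. Subtract (−x⁴)·D = −2x⁵ − 2x⁴. Remainder: −14x⁴ − 10x³ − 14x² − 8x + 10.
Step 4: lead(−14x⁴ − 10x³ − 14x² − 8x + 10) ÷ lead(D) = −14x⁴ ÷ 2x = −7x³. Subtract (−7x³)·D = −14x⁴ − 14x³. Remainder: 4x³ − 14x² − 8x + 10.
Step 5: lead(4x³ − 14x² − 8x + 10) ÷ lead(D) = 4x³ ÷ 2x = 2x². Subtract (2x²)·D = 4x³ + 4x². Remainder: −18x² − 8x + 10.
Step 6: lead(−18x² − 8x + 10) ÷ lead(D) = −18x² ÷ 2x = −9x. Subtract (−9x)·D = −18x² − 18x. Remainder: 10x + 10.
Step 7: lead(10x + 10) ÷ lead(D) = 10x ÷ 2x = 5. Subtract (5)·D = 10x + 10. Remainder: 0.

R(x) = 0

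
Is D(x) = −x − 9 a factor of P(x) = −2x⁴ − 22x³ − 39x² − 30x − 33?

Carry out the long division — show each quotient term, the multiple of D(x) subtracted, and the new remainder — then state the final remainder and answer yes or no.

R(x) = −6, so D(x) is not a factor of P(x). no

Step 1: lead(−2x⁴ − 22x³ − 39x² − 30x − 33) ÷ lead(D) = −2x⁴ ÷ −x = 2x³. Subtract (2x³)·D = −2x⁴ − 18x³. Remainder: −4x³ − 39x² − 30x − 33.
Step 2: lead(−4x³ − 39x² − 30x − 33) ÷ lead(D) = −4x³ ÷ −x = 4x². Subtract (4x²)·D = −4x³ − 36x². Remainder: −3x² − 30x − 33.
Step 3: lead(−3x² − 30x − 33) ÷ lead(D) = −3x² ÷ −x = 3x. Subtract (3x)·D = −3x² − 27x. Remainder: −3x − 33.
Step 4: lead(−3x − 33) ÷ lead(D) = −3x ÷ −x = 3. Subtract (3)·D = −3x − 27. Remainder: −6.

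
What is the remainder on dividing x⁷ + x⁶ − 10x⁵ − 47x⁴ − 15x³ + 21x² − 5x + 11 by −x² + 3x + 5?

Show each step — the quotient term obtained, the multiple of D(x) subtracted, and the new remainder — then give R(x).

R(x) = −4x − 4

Step 1: lead(x⁷ + x⁶ − 10x⁵ − 47x⁴ − 15x³ + 21x² − 5x + 11) ÷ lead(D) = x⁷ ÷ −x² = −x⁵. Subtract (−x⁵)·D = x⁷ − 3x⁶ − 5x⁵. Remainder: 4x⁶ − 5x⁵ − 47x⁴ − 15x³ + 21x² − 5x + 11.
Step 2: lead(4x⁶ − 5x⁵ − 47x⁴ − 15x³ + 21x² − 5x + 11) ÷ lead(D) = 4x⁶ ÷ −x² = −4x⁴. Subtract (−4x⁴)·D = 4x⁶ − 12x⁵ − 20x⁴. Remainder: 7x⁵ − 27x⁴ − 15x³ + 21x² − 5x + 11.
Step 3: lead(7x⁵ − 27x⁴ − 15x³ + 21x² − 5x + 11) ÷ lead(D) = 7x⁵ ÷ −x² = −7x³. Subtract (−7x³)·D = 7x⁵ − 21x⁴ − 35x³. Remainder: −6x⁴ + 20x³ + 21x² − 5x + 11.
Step 4: lead(−6x⁴ + 20x³ + 21x² − 5x + 11) ÷ lead(D) = −6x⁴ ÷ −x² = 6x². Subtract (6x²)·D = −6x⁴ + 18x³ + 30x². Remainder: 2x³ − 9x² − 5x + 11.
Step 5: lead(2x³ − 9x² − 5x + 11) ÷ lead(D) = 2x³ ÷ −x² = −2x. Subtract (−2x)·D = 2x³ − 6x² − 10x. Remainder: −3x² + 5x + 11.
Step 6: lead(−3x² + 5x + 11) ÷ lead(D) = −3x² ÷ −x² = 3. Subtract (3)·D = −3x² + 9x + 15. Remainder: −4x − 4.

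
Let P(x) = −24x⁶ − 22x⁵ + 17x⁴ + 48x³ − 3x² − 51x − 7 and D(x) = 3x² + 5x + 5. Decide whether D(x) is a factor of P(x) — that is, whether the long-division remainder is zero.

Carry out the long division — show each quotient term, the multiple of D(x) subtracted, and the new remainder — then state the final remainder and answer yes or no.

Step 1: lead(−24x⁶ − 22x⁵ + 17x⁴ + 48x³ − 3x² − 51x − 7) ÷ lead(D) = −24x⁶ ÷ 3x² = −8x⁴. Subtract (−8x⁴)·D = −24x⁶ − 40x⁵ − 40x⁴. Remainder: 18x⁵ + 57x⁴ + 48x³ − 3x² − 51x − 7.
Step 2: lead(18x⁵ + 57x⁴ + 48x³ − 3x² − 51x − 7) ÷ lead(D) = 18x⁵ ÷ 3x² = 6x³. Subtract (6x³)·D = 18x⁵ + 30x⁴ + 30x³. Remainder: 27x⁴ + 18x³ − 3x² − 51x − 7.
Step 3: lead(27x⁴ + 18x³ − 3x² − 51x − 7) ÷ lead(D) = 27x⁴ ÷ 3x² = 9x². Subtract (9x²)·D = 27x⁴ + 45x³ + 45x². Remainder: −27x³ − 48x² − 51x − 7.
Step 4: lead(−27x³ − 48x² − 51x − 7) ÷ lead(D) = −27x³ ÷ 3x² = −9x. Subtract (−9x)·D = −27x³ − 45x² − 45x. Remainder: −3x² − 6x − 7.
Step 5: lead(−3x² − 6x − 7) ÷ lead(D) = −3x² ÷ 3x² = −1. Subtract (−1)·D = −3x² − 5x − 5. Remainder: −x − 2.

R(x) = −x − 2, so D(x) is not a factor of P(x). no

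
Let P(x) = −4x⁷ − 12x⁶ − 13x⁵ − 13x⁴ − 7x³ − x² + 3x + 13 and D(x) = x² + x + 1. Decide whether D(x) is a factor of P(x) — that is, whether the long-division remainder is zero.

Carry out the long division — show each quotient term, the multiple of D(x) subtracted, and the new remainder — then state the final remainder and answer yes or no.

Step 1: lead(−4x⁷ − 12x⁶ − 13x⁵ − 13x⁴ − 7x³ − x² + 3x + 13) ÷ lead(D) = −4x⁷ ÷ x² = −4x⁵. Subtract (−4x⁵)·D = −4x⁷ − 4x⁶ − 4x⁵. Remainder: −8x⁶ − 9x⁵ − 13x⁴ − 7x³ − x² + 3x + 13.
Step 2: lead(−8x⁶ − 9x⁵ − 13x⁴ − 7x³ − x² + 3x + 13) ÷ lead(D) = −8x⁶ ÷ x² = −8x⁴. Subtract (−8x⁴)·D = −8x⁶ − 8x⁵ − 8x⁴. Remainder: −x⁵ − 5x⁴ − 7x³ − x² + 3x + 13.
Step 3: lead(−x⁵ − 5x⁴ − 7x³ − x² + 3x + 13) ÷ lead(D) = −x⁵ ÷ x² = −x³. Subtract (−x³)·D = −x⁵ − x⁴ − x³. Remainder: −4x⁴ − 6x³ − x² + 3x + 13.
Step 4: lead(−4x⁴ − 6x³ − x² + 3x + 13) ÷ lead(D) = −4x⁴ ÷ x² = −4x². Subtract (−4x²)·D = −4x⁴ − 4x³ − 4x². Remainder: −2x³ + 3x² + 3x + 13.
Step 5: lead(−2x³ + 3x² + 3x + 13) ÷ lead(D) = −2x³ ÷ x² = −2x. Subtract (−2x)·D = −2x³ − 2x² − 2x. Remainder: 5x² + 5x + 13.
Step 6: lead(5x² + 5x + 13) ÷ lead(D) = 5x² ÷ x² = 5. Subtract (5)·D = 5x² + 5x + 5. Remainder: 8.

R(x) = 8, so D(x) is not a factor of P(x). no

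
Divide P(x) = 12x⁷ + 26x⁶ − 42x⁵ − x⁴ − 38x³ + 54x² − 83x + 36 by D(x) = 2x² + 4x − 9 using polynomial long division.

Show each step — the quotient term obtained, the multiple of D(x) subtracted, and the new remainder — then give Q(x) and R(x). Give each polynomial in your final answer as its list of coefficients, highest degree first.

Step 1: lead(12x⁷ + 26x⁶ − 42x⁵ − x⁴ − 38x³ + 54x² − 83x + 36) ÷ lead(D) = 12x⁷ ÷ 2x² = 6x⁵. Subtract (6x⁵)·D = 12x⁷ + 24x⁶ − 54x⁵. Remainder: 2x⁶ + 12x⁵ − x⁴ − 38x³ + 54x² − 83x + 36.
Step 2: lead(2x⁶ + 12x⁵ − x⁴ − 38x³ + 54x² − 83x + 36) ÷ lead(D) = 2x⁶ ÷ 2x² = x⁴. Subtract (x⁴)·D = 2x⁶ + 4x⁵ − 9x⁴. Remainder: 8x⁵ + 8x⁴ − 38x³ + 54x² − 83x + 36.
Step 3: lead(8x⁵ + 8x⁴ − 38x³ + 54x² − 83x + 36) ÷ lead(D) = 8x⁵ ÷ 2x² = 4x³. Subtract (4x³)·D = 8x⁵ + 16x⁴ − 36x³. Remainder: −8x⁴ − 2x³ + 54x² − 83x + 36.
Step 4: lead(−8x⁴ − 2x³ + 54x² − 83x + 36) ÷ lead(D) = −8x⁴ ÷ 2x² = −4x². Subtract (−4x²)·D = −8x⁴ − 16x³ + 36x². Remainder: 14x³ + 18x² − 83x + 36.
Step 5: lead(14x³ + 18x² − 83x + 36) ÷ lead(D) = 14x³ ÷ 2x² = 7x. Subtract (7x)·D = 14x³ + 28x² − 63x. Remainder: −10x² − 20x + 36.
Step 6: lead(−10x² − 20x + 36) ÷ lead(D) = −10x² ÷ 2x² = −5. Subtract (−5)·D = −10x² − 20x + 45. Remainder: −9.

Q = [6, 1, 4, -4, 7, -5]; R = [-9]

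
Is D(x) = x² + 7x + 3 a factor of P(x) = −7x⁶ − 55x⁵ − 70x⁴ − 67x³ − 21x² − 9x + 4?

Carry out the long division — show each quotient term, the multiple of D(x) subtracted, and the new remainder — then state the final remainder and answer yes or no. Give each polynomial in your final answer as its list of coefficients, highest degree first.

Step 1: lead(−7x⁶ − 55x⁵ − 70x⁴ − 67x³ − 21x² − 9x + 4) ÷ lead(D) = −7x⁶ ÷ x² = −7x⁴. Subtract (−7x⁴)·D = −7x⁶ − 49x⁵ − 21x⁴. Remainder: −6x⁵ − 49x⁴ − 67x³ − 21x² − 9x + 4.
Step 2: lead(−6x⁵ − 49x⁴ − 67x³ − 21x² − 9x + 4) ÷ lead(D) = −6x⁵ ÷ x² = −6x³. Subtract (−6x³)·D = −6x⁵ − 42x⁴ − 18x³. Remainder: −7x⁴ − 49x³ − 21x² − 9x + 4.
Step 3: lead(−7x⁴ − 49x³ − 21x² − 9x + 4) ÷ lead(D) = −7x⁴ ÷ x² = −7x². Subtract (−7x²)·D = −7x⁴ − 49x³ − 21x². Remainder: −9x + 4.

R = [-9, 4], so D(x) is not a factor of P(x). no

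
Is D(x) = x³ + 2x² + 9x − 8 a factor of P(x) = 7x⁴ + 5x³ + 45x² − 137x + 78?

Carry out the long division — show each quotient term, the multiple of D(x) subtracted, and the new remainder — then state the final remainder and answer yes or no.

Step 1: lead(7x⁴ + 5x³ + 45x² − 137x + 78) ÷ lead(D) = 7x⁴ ÷ x³ = 7x. Subtract (7x)·D = 7x⁴ + 14x³ + 63x² − 56x. Remainder: −9x³ − 18x² − 81x + 78.
Step 2: lead(−9x³ − 18x² − 81x + 78) ÷ lead(D) = −9x³ ÷ x³ = −9. Subtract (−9)·D = −9x³ − 18x² − 81x + 72. Remainder: 6.

R(x) = 6, so D(x) is not a factor of P(x). no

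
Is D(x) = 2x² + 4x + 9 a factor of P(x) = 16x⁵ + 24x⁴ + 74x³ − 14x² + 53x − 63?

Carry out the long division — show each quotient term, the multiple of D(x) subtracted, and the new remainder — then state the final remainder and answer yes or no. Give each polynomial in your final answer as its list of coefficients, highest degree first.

R = [0], so D(x) is a factor of P(x). yes

Step 1: lead(16x⁵ + 24x⁴ + 74x³ − 14x² + 53x − 63) ÷ lead(D) = 16x⁵ ÷ 2x² = 8x³. Subtract (8x³)·D = 16x⁵ + 32x⁴ + 72x³. Remainder: −8x⁴ + 2x³ − 14x² + 53x − 63.
Step 2: lead(−8x⁴ + 2x³ − 14x² + 53x − 63) ÷ lead(D) = −8x⁴ ÷ 2x² = −4x². Subtract (−4x²)·D = −8x⁴ − 16x³ − 36x². Remainder: 18x³ + 22x² + 53x − 63.
Step 3: lead(18x³ + 22x² + 53x − 63) ÷ lead(D) = 18x³ ÷ 2x² = 9x. Subtract (9x)·D = 18x³ + 36x² + 81x. Remainder: −14x² − 28x − 63.
Step 4: lead(−14x² − 28x − 63) ÷ lead(D) = −14x² ÷ 2x² = −7. Subtract (−7)·D = −14x² − 28x − 63. Remainder: 0.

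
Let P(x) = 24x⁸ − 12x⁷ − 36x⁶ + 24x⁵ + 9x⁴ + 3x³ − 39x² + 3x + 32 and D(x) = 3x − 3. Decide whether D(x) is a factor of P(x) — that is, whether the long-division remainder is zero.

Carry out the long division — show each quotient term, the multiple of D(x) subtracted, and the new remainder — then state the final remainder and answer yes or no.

R(x) = 8, so D(x) is not a factor of P(x). no

Step 1: lead(24x⁸ − 12x⁷ − 36x⁶ + 24x⁵ + 9x⁴ + 3x³ − 39x² + 3x + 32) ÷ lead(D) = 24x⁸ ÷ 3x = 8x⁷. Subtract (8x⁷)·D = 24x⁸ − 24x⁷. Remainder: 12x⁷ − 36x⁶ + 24x⁵ + 9x⁴ + 3x³ − 39x² + 3x + 32.
Step 2: lead(12x⁷ − 36x⁶ + 24x⁵ + 9x⁴ + 3x³ − 39x² + 3x + 32) ÷ lead(D) = 12x⁷ ÷ 3x = 4x⁶. Subtract (4x⁶)·D = 12x⁷ − 12x⁶. Remainder: −24x⁶ + 24x⁵ + 9x⁴ + 3x³ − 39x² + 3x + 32.
Step 3: lead(−24x⁶ + 24x⁵ + 9x⁴ + 3x³ − 39x² + 3x + 32) ÷ lead(D) = −24x⁶ ÷ 3x = −8x⁵. Subtract (−8x⁵)·D = −24x⁶ + 24x⁵. Remainder: 9x⁴ + 3x³ − 39x² + 3x + 32.
Step 4: lead(9x⁴ + 3x³ − 39x² + 3x + 32) ÷ lead(D) = 9x⁴ ÷ 3x = 3x³. Subtract (3x³)·D = 9x⁴ − 9x³. Remainder: 12x³ − 39x² + 3x + 32.
Step 5: lead(12x³ − 39x² + 3x + 32) ÷ lead(D) = 12x³ ÷ 3x = 4x². Subtract (4x²)·D = 12x³ − 12x². Remainder: −27x² + 3x + 32.
Step 6: lead(−27x² + 3x + 32) ÷ lead(D) = −27x² ÷ 3x = −9x. Subtract (−9x)·D = −27x² + 27x. Remainder: −24x + 32.
Step 7: lead(−24x + 32) ÷ lead(D) = −24x ÷ 3x = −8. Subtract (−8)·D = −24x + 24. Remainder: 8.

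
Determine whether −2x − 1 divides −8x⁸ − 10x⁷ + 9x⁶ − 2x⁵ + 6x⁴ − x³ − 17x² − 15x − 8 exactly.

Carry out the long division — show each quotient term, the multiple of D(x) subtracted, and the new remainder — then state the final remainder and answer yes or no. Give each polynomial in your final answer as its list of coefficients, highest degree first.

Step 1: lead(−8x⁸ − 10x⁷ + 9x⁶ − 2x⁵ + 6x⁴ − x³ − 17x² − 15x − 8) ÷ lead(D) = −8x⁸ ÷ −2x = 4x⁷. Subtract (4x⁷)·D = −8x⁸ − 4x⁷. Remainder: −6x⁷ + 9x⁶ − 2x⁵ + 6x⁴ − x³ − 17x² − 15x − 8.
Step 2: lead(−6x⁷ + 9x⁶ − 2x⁵ + 6x⁴ − x³ − 17x² − 15x − 8) ÷ lead(D) = −6x⁷ ÷ −2x = 3x⁶. Subtract (3x⁶)·D = −6x⁷ − 3x⁶. Remainder: 12x⁶ − 2x⁵ + 6x⁴ − x³ − 17x² − 15x − 8.
Step 3: lead(12x⁶ − 2x⁵ + 6x⁴ − x³ − 17x² − 15x − 8) ÷ lead(D) = 12x⁶ ÷ −2x = −6x⁵. Subtract (−6x⁵)·D = 12x⁶ + 6x⁵. Remainder: −8x⁵ + 6x⁴ − x³ − 17x² − 15x − 8.
Step 4: lead(−8x⁵ + 6x⁴ − x³ − 17x² − 15x − 8) ÷ lead(D) = −8x⁵ ÷ −2x = 4x⁴. Subtract (4x⁴)·D = −8x⁵ − 4x⁴. Remainder: 10x⁴ − x³ − 17x² − 15x − 8.
Step 5: lead(10x⁴ − x³ − 17x² − 15x − 8) ÷ lead(D) = 10x⁴ ÷ −2x = −5x³. Subtract (−5x³)·D = 10x⁴ + 5x³. Remainder: −6x³ − 17x² − 15x − 8.
Step 6: lead(−6x³ − 17x² − 15x − 8) ÷ lead(D) = −6x³ ÷ −2x = 3x². Subtract (3x²)·D = −6x³ − 3x². Remainder: −14x² − 15x − 8.
Step 7: lead(−14x² − 15x − 8) ÷ lead(D) = −14x² ÷ −2x = 7x. Subtract (7x)·D = −14x² − 7x. Remainder: −8x − 8.
Step 8: lead(−8x − 8) ÷ lead(D) = −8x ÷ −2x = 4. Subtract (4)·D = −8x − 4. Remainder: −4.

R = [-4], so D(x) is not a factor of P(x). no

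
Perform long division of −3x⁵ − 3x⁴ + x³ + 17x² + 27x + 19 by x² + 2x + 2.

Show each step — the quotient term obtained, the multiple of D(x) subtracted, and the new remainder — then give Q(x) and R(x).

Q(x) = −3x³ + 3x² + x + 9; R(x) = 7x + 1

Step 1: lead(−3x⁵ − 3x⁴ + x³ + 17x² + 27x + 19) ÷ lead(D) = −3x⁵ ÷ x² = −3x³. Subtract (−3x³)·D = −3x⁵ − 6x⁴ − 6x³. Remainder: 3x⁴ + 7x³ + 17x² + 27x + 19.
Step 2: lead(3x⁴ + 7x³ + 17x² + 27x + 19) ÷ lead(D) = 3x⁴ ÷ x² = 3x². Subtract (3x²)·D = 3x⁴ + 6x³ + 6x². Remainder: x³ + 11x² + 27x + 19.
Step 3: lead(x³ + 11x² + 27x + 19) ÷ lead(D) = x³ ÷ x² = x. Subtract (x)·D = x³ + 2x² + 2x. Remainder: 9x² + 25x + 19.
Step 4: lead(9x² + 25x + 19) ÷ lead(D) = 9x² ÷ x² = 9. Subtract (9)·D = 9x² + 18x + 18. Remainder: 7x + 1.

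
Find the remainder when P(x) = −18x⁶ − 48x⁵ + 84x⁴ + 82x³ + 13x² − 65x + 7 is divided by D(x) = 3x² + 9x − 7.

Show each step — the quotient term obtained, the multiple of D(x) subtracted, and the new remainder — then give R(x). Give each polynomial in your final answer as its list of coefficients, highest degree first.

R = [0]

Step 1: lead(−18x⁶ − 48x⁵ + 84x⁴ + 82x³ + 13x² − 65x + 7) ÷ lead(D) = −18x⁶ ÷ 3x² = −6x⁴. Subtract (−6x⁴)·D = −18x⁶ − 54x⁵ + 42x⁴. Remainder: 6x⁵ + 42x⁴ + 82x³ + 13x² − 65x + 7.
Step 2: lead(6x⁵ + 42x⁴ + 82x³ + 13x² − 65x + 7) ÷ lead(D) = 6x⁵ ÷ 3x² = 2x³. Subtract (2x³)·D = 6x⁵ + 18x⁴ − 14x³. Remainder: 24x⁴ + 96x³ + 13x² − 65x + 7.
Step 3: lead(24x⁴ + 96x³ + 13x² − 65x + 7) ÷ lead(D) = 24x⁴ ÷ 3x² = 8x². Subtract (8x²)·D = 24x⁴ + 72x³ − 56x². Remainder: 24x³ + 69x² − 65x + 7.
Step 4: lead(24x³ + 69x² − 65x + 7) ÷ lead(D) = 24x³ ÷ 3x² = 8x. Subtract (8x)·D = 24x³ + 72x² − 56x. Remainder: −3x² − 9x + 7.
Step 5: lead(−3x² − 9x + 7) ÷ lead(D) = −3x² ÷ 3x² = −1. Subtract (−1)·D = −3x² − 9x + 7. Remainder: 0.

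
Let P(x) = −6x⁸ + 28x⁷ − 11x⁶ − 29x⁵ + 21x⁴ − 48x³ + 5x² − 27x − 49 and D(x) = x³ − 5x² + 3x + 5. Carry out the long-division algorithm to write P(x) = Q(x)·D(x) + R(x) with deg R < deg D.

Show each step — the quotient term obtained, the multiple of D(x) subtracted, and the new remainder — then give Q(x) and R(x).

Step 1: lead(−6x⁸ + 28x⁷ − 11x⁶ − 29x⁵ + 21x⁴ − 48x³ + 5x² − 27x − 49) ÷ lead(D) = −6x⁸ ÷ x³ = −6x⁵. Subtract (−6x⁵)·D = −6x⁸ + 30x⁷ − 18x⁶ − 30x⁵. Remainder: −2x⁷ + 7x⁶ + x⁵ + 21x⁴ − 48x³ + 5x² − 27x − 49.
Step 2: lead(−2x⁷ + 7x⁶ + x⁵ + 21x⁴ − 48x³ + 5x² − 27x − 49) ÷ lead(D) = −2x⁷ ÷ x³ = −2x⁴. Subtract (−2x⁴)·D = −2x⁷ + 10x⁶ − 6x⁵ − 10x⁴. Remainder: −3x⁶ + 7x⁵ + 31x⁴ − 48x³ + 5x² − 27x − 49.
Step 3: lead(−3x⁶ + 7x⁵ + 31x⁴ − 48x³ + 5x² − 27x − 49) ÷ lead(D) = −3x⁶ ÷ x³ = −3x³. Subtract (−3x³)·D = −3x⁶ + 15x⁵ − 9x⁴ − 15x³. Remainder: −8x⁵ + 40x⁴ − 33x³ + 5x² − 27x − 49.
Step 4: lead(−8x⁵ + 40x⁴ − 33x³ + 5x² − 27x − 49) ÷ lead(D) = −8x⁵ ÷ x³ = −8x². Subtract (−8x²)·D = −8x⁵ + 40x⁴ − 24x³ − 40x². Remainder: −9x³ + 45x² − 27x − 49.
Step 5: lead(−9x³ + 45x² − 27x − 49) ÷ lead(D) = −9x³ ÷ x³ = −9. Subtract (−9)·D = −9x³ + 45x² − 27x − 45. Remainder: −4.

Q(x) = −6x⁵ − 2x⁴ − 3x³ − 8x² − 9; R(x) = −4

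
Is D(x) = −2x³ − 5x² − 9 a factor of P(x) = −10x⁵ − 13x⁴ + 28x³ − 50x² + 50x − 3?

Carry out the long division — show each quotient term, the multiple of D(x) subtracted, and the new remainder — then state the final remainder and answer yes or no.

R(x) = −4x + 6, so D(x) is not a factor of P(x). no

Step 1: lead(−10x⁵ − 13x⁴ + 28x³ − 50x² + 50x − 3) ÷ lead(D) = −10x⁵ ÷ −2x³ = 5x². Subtract (5x²)·D = −10x⁵ − 25x⁴ − 45x². Remainder: 12x⁴ + 28x³ − 5x² + 50x − 3.
Step 2: lead(12x⁴ + 28x³ − 5x² + 50x − 3) ÷ lead(D) = 12x⁴ ÷ −2x³ = −6x. Subtract (−6x)·D = 12x⁴ + 30x³ + 54x. Remainder: −2x³ − 5x² − 4x − 3.
Step 3: lead(−2x³ − 5x² − 4x − 3) ÷ lead(D) = −2x³ ÷ −2x³ = 1. Subtract (1)·D = −2x³ − 5x² − 9. Remainder: −4x + 6.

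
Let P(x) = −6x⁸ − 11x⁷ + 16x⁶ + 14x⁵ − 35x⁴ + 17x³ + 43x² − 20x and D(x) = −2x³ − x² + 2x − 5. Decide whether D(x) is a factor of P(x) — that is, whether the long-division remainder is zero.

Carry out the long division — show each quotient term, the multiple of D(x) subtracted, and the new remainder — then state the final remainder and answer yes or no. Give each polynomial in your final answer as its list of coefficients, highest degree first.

Step 1: lead(−6x⁸ − 11x⁷ + 16x⁶ + 14x⁵ − 35x⁴ + 17x³ + 43x² − 20x) ÷ lead(D) = −6x⁸ ÷ −2x³ = 3x⁵. Subtract (3x⁵)·D = −6x⁸ − 3x⁷ + 6x⁶ − 15x⁵. Remainder: −8x⁷ + 10x⁶ + 29x⁵ − 35x⁴ + 17x³ + 43x² − 20x.
Step 2: lead(−8x⁷ + 10x⁶ + 29x⁵ − 35x⁴ + 17x³ + 43x² − 20x) ÷ lead(D) = −8x⁷ ÷ −2x³ = 4x⁴. Subtract (4x⁴)·D = −8x⁷ − 4x⁶ + 8x⁵ − 20x⁴. Remainder: 14x⁶ + 21x⁵ − 15x⁴ + 17x³ + 43x² − 20x.
Step 3: lead(14x⁶ + 21x⁵ − 15x⁴ + 17x³ + 43x² − 20x) ÷ lead(D) = 14x⁶ ÷ −2x³ = −7x³. Subtract (−7x³)·D = 14x⁶ + 7x⁵ − 14x⁴ + 35x³. Remainder: 14x⁵ − x⁴ − 18x³ + 43x² − 20x.
Step 4: lead(14x⁵ − x⁴ − 18x³ + 43x² − 20x) ÷ lead(D) = 14x⁵ ÷ −2x³ = −7x². Subtract (−7x²)·D = 14x⁵ + 7x⁴ − 14x³ + 35x². Remainder: −8x⁴ − 4x³ + 8x² − 20x.
Step 5: lead(−8x⁴ − 4x³ + 8x² − 20x) ÷ lead(D) = −8x⁴ ÷ −2x³ = 4x. Subtract (4x)·D = −8x⁴ − 4x³ + 8x² − 20x. Remainder: 0.

R = [0], so D(x) is a factor of P(x). yes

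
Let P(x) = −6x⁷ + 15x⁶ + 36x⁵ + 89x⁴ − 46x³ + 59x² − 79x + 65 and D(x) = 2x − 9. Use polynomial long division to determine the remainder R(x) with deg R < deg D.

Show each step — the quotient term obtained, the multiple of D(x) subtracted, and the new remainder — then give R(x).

Step 1: lead(−6x⁷ + 15x⁶ + 36x⁵ + 89x⁴ − 46x³ + 59x² − 79x + 65) ÷ lead(D) = −6x⁷ ÷ 2x = −3x⁶. Subtract (−3x⁶)·D = −6x⁷ + 27x⁶. Remainder: −12x⁶ + 36x⁵ + 89x⁴ − 46x³ + 59x² − 79x + 65.
Step 2: lead(−12x⁶ + 36x⁵ + 89x⁴ − 46x³ + 59x² − 79x + 65) ÷ lead(D) = −12x⁶ ÷ 2x = −6x⁵. Subtract (−6x⁵)·D = −12x⁶ + 54x⁵. Remainder: −18x⁵ + 89x⁴ − 46x³ + 59x² − 79x + 65.
Step 3: lead(−18x⁵ + 89x⁴ − 46x³ + 59x² − 79x + 65) ÷ lead(D) = −18x⁵ ÷ 2x = −9x⁴. Subtract (−9x⁴)·D = −18x⁵ + 81x⁴. Remainder: 8x⁴ − 46x³ + 59x² − 79x + 65.
Step 4: lead(8x⁴ − 46x³ + 59x² − 79x + 65) ÷ lead(D) = 8x⁴ ÷ 2x = 4x³. Subtract (4x³)·D = 8x⁴ − 36x³. Remainder: −10x³ + 59x² − 79x + 65.
Step 5: lead(−10x³ + 59x² − 79x + 65) ÷ lead(D) = −10x³ ÷ 2x = −5x². Subtract (−5x²)·D = −10x³ + 45x². Remainder: 14x² − 79x + 65.
Step 6: lead(14x² − 79x + 65) ÷ lead(D) = 14x² ÷ 2x = 7x. Subtract (7x)·D = 14x² − 63x. Remainder: −16x + 65.
Step 7: lead(−16x + 65) ÷ lead(D) = −16x ÷ 2x = −8. Subtract (−8)·D = −16x + 72. Remainder: −7.

R(x) = −7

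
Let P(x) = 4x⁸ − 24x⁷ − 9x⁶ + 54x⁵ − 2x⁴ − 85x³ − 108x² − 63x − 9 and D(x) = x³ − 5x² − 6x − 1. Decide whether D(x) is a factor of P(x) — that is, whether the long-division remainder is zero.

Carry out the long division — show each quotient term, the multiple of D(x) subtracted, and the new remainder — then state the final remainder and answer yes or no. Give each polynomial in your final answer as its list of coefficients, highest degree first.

R = [0], so D(x) is a factor of P(x). yes

Step 1: lead(4x⁸ − 24x⁷ − 9x⁶ + 54x⁵ − 2x⁴ − 85x³ − 108x² − 63x − 9) ÷ lead(D) = 4x⁸ ÷ x³ = 4x⁵. Subtract (4x⁵)·D = 4x⁸ − 20x⁷ − 24x⁶ − 4x⁵. Remainder: −4x⁷ + 15x⁶ + 58x⁵ − 2x⁴ − 85x³ − 108x² − 63x − 9.
Step 2: lead(−4x⁷ + 15x⁶ + 58x⁵ − 2x⁴ − 85x³ − 108x² − 63x − 9) ÷ lead(D) = −4x⁷ ÷ x³ = −4x⁴. Subtract (−4x⁴)·D = −4x⁷ + 20x⁶ + 24x⁵ + 4x⁴. Remainder: −5x⁶ + 34x⁵ − 6x⁴ − 85x³ − 108x² − 63x − 9.
Step 3: lead(−5x⁶ + 34x⁵ − 6x⁴ − 85x³ − 108x² − 63x − 9) ÷ lead(D) = −5x⁶ ÷ x³ = −5x³. Subtract (−5x³)·D = −5x⁶ + 25x⁵ + 30x⁴ + 5x³. Remainder: 9x⁵ − 36x⁴ − 90x³ − 108x² − 63x − 9.
Step 4: lead(9x⁵ − 36x⁴ − 90x³ − 108x² − 63x − 9) ÷ lead(D) = 9x⁵ ÷ x³ = 9x². Subtract (9x²)·D = 9x⁵ − 45x⁴ − 54x³ − 9x². Remainder: 9x⁴ − 36x³ − 99x² − 63x − 9.
Step 5: lead(9x⁴ − 36x³ − 99x² − 63x − 9) ÷ lead(D) = 9x⁴ ÷ x³ = 9x. Subtract (9x)·D = 9x⁴ − 45x³ − 54x² − 9x. Remainder: 9x³ − 45x² − 54x − 9.
Step 6: lead(9x³ − 45x² − 54x − 9) ÷ lead(D) = 9x³ ÷ x³ = 9. Subtract (9)·D = 9x³ − 45x² − 54x − 9. Remainder: 0.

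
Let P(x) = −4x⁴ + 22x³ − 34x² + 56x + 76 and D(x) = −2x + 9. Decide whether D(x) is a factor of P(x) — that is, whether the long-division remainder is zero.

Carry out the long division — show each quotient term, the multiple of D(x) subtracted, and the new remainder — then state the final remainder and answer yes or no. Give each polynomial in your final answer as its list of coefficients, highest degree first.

Step 1: lead(−4x⁴ + 22x³ − 34x² + 56x + 76) ÷ lead(D) = −4x⁴ ÷ −2x = 2x³. Subtract (2x³)·D = −4x⁴ + 18x³. Remainder: 4x³ − 34x² + 56x + 76.
Step 2: lead(4x³ − 34x² + 56x + 76) ÷ lead(D) = 4x³ ÷ −2x = −2x². Subtract (−2x²)·D = 4x³ − 18x². Remainder: −16x² + 56x + 76.
Step 3: lead(−16x² + 56x + 76) ÷ lead(D) = −16x² ÷ −2x = 8x. Subtract (8x)·D = −16x² + 72x. Remainder: −16x + 76.
Step 4: lead(−16x + 76) ÷ lead(D) = −16x ÷ −2x = 8. Subtract (8)·D = −16x + 72. Remainder: 4.

R = [4], so D(x) is not a factor of P(x). no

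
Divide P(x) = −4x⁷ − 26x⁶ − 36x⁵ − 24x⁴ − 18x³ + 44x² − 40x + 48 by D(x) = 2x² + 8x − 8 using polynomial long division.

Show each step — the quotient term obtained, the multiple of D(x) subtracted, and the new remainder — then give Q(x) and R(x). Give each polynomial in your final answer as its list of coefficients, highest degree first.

Q = [-2, -5, -6, -8, -1, -6]; R = [0]

Step 1: lead(−4x⁷ − 26x⁶ − 36x⁵ − 24x⁴ − 18x³ + 44x² − 40x + 48) ÷ lead(D) = −4x⁷ ÷ 2x² = −2x⁵. Subtract (−2x⁵)·D = −4x⁷ − 16x⁶ + 16x⁵. Remainder: −10x⁶ − 52x⁵ − 24x⁴ − 18x³ + 44x² − 40x + 48.
Step 2: lead(−10x⁶ − 52x⁵ − 24x⁴ − 18x³ + 44x² − 40x + 48) ÷ lead(D) = −10x⁶ ÷ 2x² = −5x⁴. Subtract (−5x⁴)·D = −10x⁶ − 40x⁵ + 40x⁴. Remainder: −12x⁵ − 64x⁴ − 18x³ + 44x² − 40x + 48.
Step 3: lead(−12x⁵ − 64x⁴ − 18x³ + 44x² − 40x + 48) ÷ lead(D) = −12x⁵ ÷ 2x² = −6x³. Subtract (−6x³)·D = −12x⁵ − 48x⁴ + 48x³. Remainder: −16x⁴ − 66x³ + 44x² − 40x + 48.
Step 4: lead(−16x⁴ − 66x³ + 44x² − 40x + 48) ÷ lead(D) = −16x⁴ ÷ 2x² = −8x². Subtract (−8x²)·D = −16x⁴ − 64x³ + 64x². Remainder: −2x³ − 20x² − 40x + 48.
Step 5: lead(−2x³ − 20x² − 40x + 48) ÷ lead(D) = −2x³ ÷ 2x² = −x. Subtract (−x)·D = −2x³ − 8x² + 8x. Remainder: −12x² − 48x + 48.
Step 6: lead(−12x² − 48x + 48) ÷ lead(D) = −12x² ÷ 2x² = −6. Subtract (−6)·D = −12x² − 48x + 48. Remainder: 0.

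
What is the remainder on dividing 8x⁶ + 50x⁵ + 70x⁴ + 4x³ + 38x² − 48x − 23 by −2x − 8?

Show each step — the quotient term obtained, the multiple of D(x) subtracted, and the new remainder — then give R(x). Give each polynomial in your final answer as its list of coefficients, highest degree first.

Step 1: lead(8x⁶ + 50x⁵ + 70x⁴ + 4x³ + 38x² − 48x − 23) ÷ lead(D) = 8x⁶ ÷ −2x = −4x⁵. Subtract (−4x⁵)·D = 8x⁶ + 32x⁵. Remainder: 18x⁵ + 70x⁴ + 4x³ + 38x² − 48x − 23.
Step 2: lead(18x⁵ + 70x⁴ + 4x³ + 38x² − 48x − 23) ÷ lead(D) = 18x⁵ ÷ −2x = −9x⁴. Subtract (−9x⁴)·D = 18x⁵ + 72x⁴. Remainder: −2x⁴ + 4x³ + 38x² − 48x − 23.
Step 3: lead(−2x⁴ + 4x³ + 38x² − 48x − 23) ÷ lead(D) = −2x⁴ ÷ −2x = x³. Subtract (x³)·D = −2x⁴ − 8x³. Remainder: 12x³ + 38x² − 48x − 23.
Step 4: lead(12x³ + 38x² − 48x − 23) ÷ lead(D) = 12x³ ÷ −2x = −6x². Subtract (−6x²)·D = 12x³ + 48x². Remainder: −10x² − 48x − 23.
Step 5: lead(−10x² − 48x − 23) ÷ lead(D) = −10x² ÷ −2x = 5x. Subtract (5x)·D = −10x² − 40x. Remainder: −8x − 23.
Step 6: lead(−8x − 23) ÷ lead(D) = −8x ÷ −2x = 4. Subtract (4)·D = −8x − 32. Remainder: 9.

R = [9]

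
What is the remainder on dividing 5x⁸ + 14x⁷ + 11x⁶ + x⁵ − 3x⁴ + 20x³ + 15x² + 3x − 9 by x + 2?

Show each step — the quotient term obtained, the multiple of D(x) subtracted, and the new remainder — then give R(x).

R(x) = −3

Step 1: lead(5x⁸ + 14x⁷ + 11x⁶ + x⁵ − 3x⁴ + 20x³ + 15x² + 3x − 9) ÷ lead(D) = 5x⁸ ÷ x = 5x⁷. Subtract (5x⁷)·D = 5x⁸ + 10x⁷. Remainder: 4x⁷ + 11x⁶ + x⁵ − 3x⁴ + 20x³ + 15x² + 3x − 9.
Step 2: lead(4x⁷ + 11x⁶ + x⁵ − 3x⁴ + 20x³ + 15x² + 3x − 9) ÷ lead(D) = 4x⁷ ÷ x = 4x⁶. Subtract (4x⁶)·D = 4x⁷ + 8x⁶. Remainder: 3x⁶ + x⁵ − 3x⁴ + 20x³ + 15x² + 3x − 9.
Step 3: lead(3x⁶ + x⁵ − 3x⁴ + 20x³ + 15x² + 3x − 9) ÷ lead(D) = 3x⁶ ÷ x = 3x⁵. Subtract (3x⁵)·D = 3x⁶ + 6x⁵. Remainder: −5x⁵ − 3x⁴ + 20x³ + 15x² + 3x − 9.
Step 4: lead(−5x⁵ − 3x⁴ + 20x³ + 15x² + 3x − 9) ÷ lead(D) = −5x⁵ ÷ x = −5x⁴. Subtract (−5x⁴)·D = −5x⁵ − 10x⁴. Remainder: 7x⁴ + 20x³ + 15x² + 3x − 9.
Step 5: lead(7x⁴ + 20x³ + 15x² + 3x − 9) ÷ lead(D) = 7x⁴ ÷ x = 7x³. Subtract (7x³)·D = 7x⁴ + 14x³. Remainder: 6x³ + 15x² + 3x − 9.
Step 6: lead(6x³ + 15x² + 3x − 9) ÷ lead(D) = 6x³ ÷ x = 6x². Subtract (6x²)·D = 6x³ + 12x². Remainder: 3x² + 3x − 9.
Step 7: lead(3x² + 3x − 9) ÷ lead(D) = 3x² ÷ x = 3x. Subtract (3x)·D = 3x² + 6x. Remainder: −3x − 9.
Step 8: lead(−3x − 9) ÷ lead(D) = −3x ÷ x = −3. Subtract (−3)·D = −3x − 6. Remainder: −3.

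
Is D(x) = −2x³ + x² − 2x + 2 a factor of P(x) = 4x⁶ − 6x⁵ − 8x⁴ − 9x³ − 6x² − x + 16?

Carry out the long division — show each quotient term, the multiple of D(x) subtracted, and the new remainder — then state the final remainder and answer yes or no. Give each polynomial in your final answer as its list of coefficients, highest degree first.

R = [-7, 8], so D(x) is not a factor of P(x). no

Step 1: lead(4x⁶ − 6x⁵ − 8x⁴ − 9x³ − 6x² − x + 16) ÷ lead(D) = 4x⁶ ÷ −2x³ = −2x³. Subtract (−2x³)·D = 4x⁶ − 2x⁵ + 4x⁴ − 4x³. Remainder: −4x⁵ − 12x⁴ − 5x³ − 6x² − x + 16.
Step 2: lead(−4x⁵ − 12x⁴ − 5x³ − 6x² − x + 16) ÷ lead(D) = −4x⁵ ÷ −2x³ = 2x². Subtract (2x²)·D = −4x⁵ + 2x⁴ − 4x³ + 4x². Remainder: −14x⁴ − x³ − 10x² − x + 16.
Step 3: lead(−14x⁴ − x³ − 10x² − x + 16) ÷ lead(D) = −14x⁴ ÷ −2x³ = 7x. Subtract (7x)·D = −14x⁴ + 7x³ − 14x² + 14x. Remainder: −8x³ + 4x² − 15x + 16.
Step 4: lead(−8x³ + 4x² − 15x + 16) ÷ lead(D) = −8x³ ÷ −2x³ = 4. Subtract (4)·D = −8x³ + 4x² − 8x + 8. Remainder: −7x + 8.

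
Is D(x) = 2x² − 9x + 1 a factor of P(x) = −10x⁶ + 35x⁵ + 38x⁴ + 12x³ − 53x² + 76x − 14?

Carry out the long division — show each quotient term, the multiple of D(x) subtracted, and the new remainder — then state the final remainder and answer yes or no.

R(x) = −6, so D(x) is not a factor of P(x). no

Step 1: lead(−10x⁶ + 35x⁵ + 38x⁴ + 12x³ − 53x² + 76x − 14) ÷ lead(D) = −10x⁶ ÷ 2x² = −5x⁴. Subtract (−5x⁴)·D = −10x⁶ + 45x⁵ − 5x⁴. Remainder: −10x⁵ + 43x⁴ + 12x³ − 53x² + 76x − 14.
Step 2: lead(−10x⁵ + 43x⁴ + 12x³ − 53x² + 76x − 14) ÷ lead(D) = −10x⁵ ÷ 2x² = −5x³. Subtract (−5x³)·D = −10x⁵ + 45x⁴ − 5x³. Remainder: −2x⁴ + 17x³ − 53x² + 76x − 14.
Step 3: lead(−2x⁴ + 17x³ − 53x² + 76x − 14) ÷ lead(D) = −2x⁴ ÷ 2x² = −x². Subtract (−x²)·D = −2x⁴ + 9x³ − x². Remainder: 8x³ − 52x² + 76x − 14.
Step 4: lead(8x³ − 52x² + 76x − 14) ÷ lead(D) = 8x³ ÷ 2x² = 4x. Subtract (4x)·D = 8x³ − 36x² + 4x. Remainder: −16x² + 72x − 14.
Step 5: lead(−16x² + 72x − 14) ÷ lead(D) = −16x² ÷ 2x² = −8. Subtract (−8)·D = −16x² + 72x − 8. Remainder: −6.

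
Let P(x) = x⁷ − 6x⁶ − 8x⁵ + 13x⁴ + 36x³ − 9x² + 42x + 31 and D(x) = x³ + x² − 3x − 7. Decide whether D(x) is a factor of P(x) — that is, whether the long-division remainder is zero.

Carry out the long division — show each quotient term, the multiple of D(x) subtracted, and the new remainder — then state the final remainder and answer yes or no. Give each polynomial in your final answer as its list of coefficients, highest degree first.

Step 1: lead(x⁷ − 6x⁶ − 8x⁵ + 13x⁴ + 36x³ − 9x² + 42x + 31) ÷ lead(D) = x⁷ ÷ x³ = x⁴. Subtract (x⁴)·D = x⁷ + x⁶ − 3x⁵ − 7x⁴. Remainder: −7x⁶ − 5x⁵ + 20x⁴ + 36x³ − 9x² + 42x + 31.
Step 2: lead(−7x⁶ − 5x⁵ + 20x⁴ + 36x³ − 9x² + 42x + 31) ÷ lead(D) = −7x⁶ ÷ x³ = −7x³. Subtract (−7x³)·D = −7x⁶ − 7x⁵ + 21x⁴ + 49x³. Remainder: 2x⁵ − x⁴ − 13x³ − 9x² + 42x + 31.
Step 3: lead(2x⁵ − x⁴ − 13x³ − 9x² + 42x + 31) ÷ lead(D) = 2x⁵ ÷ x³ = 2x². Subtract (2x²)·D = 2x⁵ + 2x⁴ − 6x³ − 14x². Remainder: −3x⁴ − 7x³ + 5x² + 42x + 31.
Step 4: lead(−3x⁴ − 7x³ + 5x² + 42x + 31) ÷ lead(D) = −3x⁴ ÷ x³ = −3x. Subtract (−3x)·D = −3x⁴ − 3x³ + 9x² + 21x. Remainder: −4x³ − 4x² + 21x + 31.
Step 5: lead(−4x³ − 4x² + 21x + 31) ÷ lead(D) = −4x³ ÷ x³ = −4. Subtract (−4)·D = −4x³ − 4x² + 12x + 28. Remainder: 9x + 3.

R = [9, 3], so D(x) is not a factor of P(x). no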